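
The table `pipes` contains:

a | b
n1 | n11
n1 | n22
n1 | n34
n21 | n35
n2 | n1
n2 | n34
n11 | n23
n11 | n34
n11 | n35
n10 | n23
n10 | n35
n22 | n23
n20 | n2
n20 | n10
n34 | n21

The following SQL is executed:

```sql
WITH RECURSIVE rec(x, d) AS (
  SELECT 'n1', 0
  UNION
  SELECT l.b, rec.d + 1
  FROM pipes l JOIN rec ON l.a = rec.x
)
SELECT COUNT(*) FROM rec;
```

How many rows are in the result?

11

Base: (n1, d=0).
Iteration 1: edges from {n1} -> (n11, d=1), (n22, d=1), (n34, d=1).
Iteration 2: edges from {n11,n22,n34} -> (n21, d=2), (n23, d=2), (n34, d=2), (n35, d=2). [UNION drops 1 duplicate row(s)]
Iteration 3: edges from {n21,n23,n34,n35} -> (n21, d=3), (n35, d=3).
Iteration 4: edges from {n21,n35} -> (n35, d=4).
Iteration 5: no outgoing edges from {n35}; recursion stops.
Total rows emitted: 11.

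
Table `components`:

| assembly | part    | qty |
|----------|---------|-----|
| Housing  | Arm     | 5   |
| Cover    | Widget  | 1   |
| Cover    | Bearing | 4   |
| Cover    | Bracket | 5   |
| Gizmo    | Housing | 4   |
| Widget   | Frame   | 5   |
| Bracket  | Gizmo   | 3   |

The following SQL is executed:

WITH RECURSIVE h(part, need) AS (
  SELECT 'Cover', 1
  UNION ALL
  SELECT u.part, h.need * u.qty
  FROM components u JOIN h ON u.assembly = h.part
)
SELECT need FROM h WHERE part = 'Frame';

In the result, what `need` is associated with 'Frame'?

5

Base: (Cover, need=1).
Iteration 1: components of {Cover} -> Bearing = 1*4 = 4, Bracket = 1*5 = 5, Widget = 1*1 = 1.
Iteration 2: components of {Bearing,Bracket,Widget} -> Frame = 1*5 = 5, Gizmo = 5*3 = 15.
Iteration 3: components of {Frame,Gizmo} -> Housing = 15*4 = 60.
Iteration 4: components of {Housing} -> Arm = 60*5 = 300.
Iteration 5: no further components; recursion stops.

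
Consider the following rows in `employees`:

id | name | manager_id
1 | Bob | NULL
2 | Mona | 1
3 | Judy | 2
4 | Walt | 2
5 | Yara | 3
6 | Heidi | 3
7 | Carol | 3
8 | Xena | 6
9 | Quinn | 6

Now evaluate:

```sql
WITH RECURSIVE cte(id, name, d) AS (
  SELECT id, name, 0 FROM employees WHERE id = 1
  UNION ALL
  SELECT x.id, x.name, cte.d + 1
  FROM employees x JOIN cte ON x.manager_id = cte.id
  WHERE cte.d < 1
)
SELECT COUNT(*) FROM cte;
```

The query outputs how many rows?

2

Base: id=1 (Bob) at d 0.
Iteration 1: rows with manager_id in {1} -> Mona (id 2, d 1).
Iteration 2: d < 1 fails for all current rows; recursion stops.
Total rows emitted: 2.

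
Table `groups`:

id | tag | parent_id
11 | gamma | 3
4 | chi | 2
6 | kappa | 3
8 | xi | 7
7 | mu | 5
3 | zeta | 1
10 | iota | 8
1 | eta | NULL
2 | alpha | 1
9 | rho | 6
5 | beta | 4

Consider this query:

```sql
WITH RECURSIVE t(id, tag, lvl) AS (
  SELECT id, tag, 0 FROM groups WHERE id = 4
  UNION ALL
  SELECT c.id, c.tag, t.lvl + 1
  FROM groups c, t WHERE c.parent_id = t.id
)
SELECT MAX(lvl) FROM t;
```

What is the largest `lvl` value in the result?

Base: id=4 (chi) at lvl 0.
Iteration 1: rows with parent_id in {4} -> beta (id 5, lvl 1).
Iteration 2: rows with parent_id in {5} -> mu (id 7, lvl 2).
Iteration 3: rows with parent_id in {7} -> xi (id 8, lvl 3).
Iteration 4: rows with parent_id in {8} -> iota (id 10, lvl 4).
Iteration 5: no rows with parent_id in {10}; recursion stops.
lvl values: 0, 1, 2, 3, 4; the maximum is 4.

4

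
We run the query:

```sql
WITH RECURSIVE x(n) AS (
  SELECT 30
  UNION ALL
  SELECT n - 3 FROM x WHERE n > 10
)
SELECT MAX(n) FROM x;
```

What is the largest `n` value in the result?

Base: n=30.
Iteration 1: 30 > 10 holds -> n = 30 - 3 = 27.
Iteration 2: 27 > 10 holds -> n = 27 - 3 = 24.
Iteration 3: 24 > 10 holds -> n = 24 - 3 = 21.
Iteration 4: 21 > 10 holds -> n = 21 - 3 = 18.
Iteration 5: 18 > 10 holds -> n = 18 - 3 = 15.
Iteration 6: 15 > 10 holds -> n = 15 - 3 = 12.
Iteration 7: 12 > 10 holds -> n = 12 - 3 = 9.
Iteration 8: 9 > 10 fails; recursion stops.
n values: 30, 27, 24, 21, 18, 15, 12, 9; the maximum is 30.

30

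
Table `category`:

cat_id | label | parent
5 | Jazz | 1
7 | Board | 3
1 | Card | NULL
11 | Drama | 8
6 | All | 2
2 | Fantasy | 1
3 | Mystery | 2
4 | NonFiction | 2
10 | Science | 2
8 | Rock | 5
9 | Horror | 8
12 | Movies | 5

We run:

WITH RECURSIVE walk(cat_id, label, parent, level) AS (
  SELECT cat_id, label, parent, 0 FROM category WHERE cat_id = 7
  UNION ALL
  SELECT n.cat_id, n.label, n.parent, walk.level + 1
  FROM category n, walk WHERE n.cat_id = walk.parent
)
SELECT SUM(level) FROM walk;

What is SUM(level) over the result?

Base: cat_id=7 (Board), parent=3, level 0.
Iteration 1: join on cat_id=3 -> Mystery (id 3, parent=2, level 1).
Iteration 2: join on cat_id=2 -> Fantasy (id 2, parent=1, level 2).
Iteration 3: join on cat_id=1 -> Card (id 1, parent=NULL, level 3).
Iteration 4: parent is NULL; no match; recursion stops.
SUM(level) = 0 + 1 + 2 + 3 = 6.

6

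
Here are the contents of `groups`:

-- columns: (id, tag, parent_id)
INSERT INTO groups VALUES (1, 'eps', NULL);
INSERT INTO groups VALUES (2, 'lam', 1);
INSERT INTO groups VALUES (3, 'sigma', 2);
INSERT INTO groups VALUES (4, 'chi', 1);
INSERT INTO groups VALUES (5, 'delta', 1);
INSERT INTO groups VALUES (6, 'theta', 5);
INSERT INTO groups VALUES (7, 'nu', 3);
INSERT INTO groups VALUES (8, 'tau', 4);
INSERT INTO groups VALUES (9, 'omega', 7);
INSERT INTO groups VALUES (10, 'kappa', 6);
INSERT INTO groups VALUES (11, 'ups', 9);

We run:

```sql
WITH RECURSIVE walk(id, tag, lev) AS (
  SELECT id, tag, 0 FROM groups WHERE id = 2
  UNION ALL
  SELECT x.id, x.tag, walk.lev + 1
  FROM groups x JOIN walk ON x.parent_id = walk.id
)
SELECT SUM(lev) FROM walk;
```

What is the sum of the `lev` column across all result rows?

Base: id=2 (lam) at lev 0.
Iteration 1: rows with parent_id in {2} -> sigma (id 3, lev 1).
Iteration 2: rows with parent_id in {3} -> nu (id 7, lev 2).
Iteration 3: rows with parent_id in {7} -> omega (id 9, lev 3).
Iteration 4: rows with parent_id in {9} -> ups (id 11, lev 4).
Iteration 5: no rows with parent_id in {11}; recursion stops.
SUM(lev) = 0 + 1 + 2 + 3 + 4 = 10.

10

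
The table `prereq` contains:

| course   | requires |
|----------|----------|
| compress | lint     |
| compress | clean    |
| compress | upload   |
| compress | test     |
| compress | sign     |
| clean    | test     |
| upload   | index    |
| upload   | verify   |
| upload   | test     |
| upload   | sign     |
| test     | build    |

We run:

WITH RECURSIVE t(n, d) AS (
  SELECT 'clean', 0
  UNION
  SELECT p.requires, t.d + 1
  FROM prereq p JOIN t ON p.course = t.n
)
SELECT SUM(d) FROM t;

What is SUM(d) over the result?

Base: (clean, d=0).
Iteration 1: edges from {clean} -> (test, d=1).
Iteration 2: edges from {test} -> (build, d=2).
Iteration 3: no outgoing edges from {build}; recursion stops.
SUM(d) = 0 + 1 + 2 = 3.

3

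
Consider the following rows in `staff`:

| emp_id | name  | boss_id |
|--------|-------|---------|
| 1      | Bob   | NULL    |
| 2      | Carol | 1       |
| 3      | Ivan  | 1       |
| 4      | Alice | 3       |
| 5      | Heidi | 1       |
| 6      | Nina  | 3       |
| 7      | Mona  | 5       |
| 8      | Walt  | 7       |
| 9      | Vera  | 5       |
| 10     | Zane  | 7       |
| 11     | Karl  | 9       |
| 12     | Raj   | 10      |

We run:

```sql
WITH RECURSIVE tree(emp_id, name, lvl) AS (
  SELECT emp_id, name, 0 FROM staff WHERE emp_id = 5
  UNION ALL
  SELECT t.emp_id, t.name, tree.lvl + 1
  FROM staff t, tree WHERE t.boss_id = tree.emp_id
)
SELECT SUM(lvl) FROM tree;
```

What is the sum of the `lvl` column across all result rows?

Base: emp_id=5 (Heidi) at lvl 0.
Iteration 1: rows with boss_id in {5} -> Mona (id 7, lvl 1), Vera (id 9, lvl 1).
Iteration 2: rows with boss_id in {7,9} -> Walt (id 8, lvl 2), Zane (id 10, lvl 2), Karl (id 11, lvl 2).
Iteration 3: rows with boss_id in {8,10,11} -> Raj (id 12, lvl 3).
Iteration 4: no rows with boss_id in {12}; recursion stops.
SUM(lvl) = 0 + 1 + 1 + 2 + 2 + 2 + 3 = 11.

11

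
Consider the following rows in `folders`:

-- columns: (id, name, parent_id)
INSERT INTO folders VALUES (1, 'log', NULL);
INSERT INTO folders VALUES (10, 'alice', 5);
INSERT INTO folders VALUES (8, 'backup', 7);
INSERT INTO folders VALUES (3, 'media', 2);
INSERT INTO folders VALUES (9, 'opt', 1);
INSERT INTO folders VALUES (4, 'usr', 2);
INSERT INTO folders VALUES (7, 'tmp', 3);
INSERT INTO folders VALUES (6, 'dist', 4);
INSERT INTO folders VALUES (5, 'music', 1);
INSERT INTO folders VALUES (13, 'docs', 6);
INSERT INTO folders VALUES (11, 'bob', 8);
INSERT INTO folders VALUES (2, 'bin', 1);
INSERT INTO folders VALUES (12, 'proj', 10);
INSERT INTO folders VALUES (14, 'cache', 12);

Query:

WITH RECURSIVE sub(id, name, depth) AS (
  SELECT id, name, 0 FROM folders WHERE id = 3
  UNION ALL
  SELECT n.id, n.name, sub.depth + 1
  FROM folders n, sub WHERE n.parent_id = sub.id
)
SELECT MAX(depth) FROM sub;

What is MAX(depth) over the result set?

Base: id=3 (media) at depth 0.
Iteration 1: rows with parent_id in {3} -> tmp (id 7, depth 1).
Iteration 2: rows with parent_id in {7} -> backup (id 8, depth 2).
Iteration 3: rows with parent_id in {8} -> bob (id 11, depth 3).
Iteration 4: no rows with parent_id in {11}; recursion stops.
depth values: 0, 1, 2, 3; the maximum is 3.

3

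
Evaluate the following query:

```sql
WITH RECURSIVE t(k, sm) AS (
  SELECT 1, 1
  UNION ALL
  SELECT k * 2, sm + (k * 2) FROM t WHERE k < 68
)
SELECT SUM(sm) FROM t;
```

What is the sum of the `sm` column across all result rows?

Base: k=1, sm=1.
Iteration 1: 1 < 68 holds -> k = 1 * 2 = 2, sm = 1 + 2 = 3.
Iteration 2: 2 < 68 holds -> k = 2 * 2 = 4, sm = 3 + 4 = 7.
Iteration 3: 4 < 68 holds -> k = 4 * 2 = 8, sm = 7 + 8 = 15.
Iteration 4: 8 < 68 holds -> k = 8 * 2 = 16, sm = 15 + 16 = 31.
Iteration 5: 16 < 68 holds -> k = 16 * 2 = 32, sm = 31 + 32 = 63.
Iteration 6: 32 < 68 holds -> k = 32 * 2 = 64, sm = 63 + 64 = 127.
Iteration 7: 64 < 68 holds -> k = 64 * 2 = 128, sm = 127 + 128 = 255.
Iteration 8: 128 < 68 fails; recursion stops.
SUM(sm) = 1 + 3 + 7 + 15 + 31 + 63 + 127 + 255 = 502.

502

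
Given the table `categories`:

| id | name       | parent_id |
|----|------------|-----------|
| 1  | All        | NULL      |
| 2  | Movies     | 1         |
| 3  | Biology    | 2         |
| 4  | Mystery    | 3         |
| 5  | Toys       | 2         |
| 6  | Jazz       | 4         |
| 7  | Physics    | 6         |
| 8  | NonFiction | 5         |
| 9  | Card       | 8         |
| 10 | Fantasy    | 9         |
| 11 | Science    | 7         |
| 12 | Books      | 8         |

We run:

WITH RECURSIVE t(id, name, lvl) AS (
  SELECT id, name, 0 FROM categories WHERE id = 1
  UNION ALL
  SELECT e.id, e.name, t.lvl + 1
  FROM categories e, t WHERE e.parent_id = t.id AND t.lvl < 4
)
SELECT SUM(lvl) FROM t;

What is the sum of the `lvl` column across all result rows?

Base: id=1 (All) at lvl 0.
Iteration 1: rows with parent_id in {1} -> Movies (id 2, lvl 1).
Iteration 2: rows with parent_id in {2} -> Biology (id 3, lvl 2), Toys (id 5, lvl 2).
Iteration 3: rows with parent_id in {3,5} -> Mystery (id 4, lvl 3), NonFiction (id 8, lvl 3).
Iteration 4: rows with parent_id in {4,8} -> Jazz (id 6, lvl 4), Card (id 9, lvl 4), Books (id 12, lvl 4).
Iteration 5: lvl < 4 fails for all current rows; recursion stops.
SUM(lvl) = 0 + 1 + 2 + 2 + 3 + 3 + 4 + 4 + 4 = 23.

23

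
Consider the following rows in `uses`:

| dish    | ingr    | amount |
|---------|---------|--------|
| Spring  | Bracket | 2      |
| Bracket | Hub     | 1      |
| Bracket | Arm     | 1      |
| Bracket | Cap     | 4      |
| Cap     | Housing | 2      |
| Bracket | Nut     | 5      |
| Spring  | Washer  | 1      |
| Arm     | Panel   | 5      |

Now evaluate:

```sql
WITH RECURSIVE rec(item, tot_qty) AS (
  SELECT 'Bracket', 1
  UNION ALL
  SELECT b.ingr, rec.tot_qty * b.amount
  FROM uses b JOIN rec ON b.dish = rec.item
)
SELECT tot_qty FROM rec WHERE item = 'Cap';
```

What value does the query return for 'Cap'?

Base: (Bracket, tot_qty=1).
Iteration 1: components of {Bracket} -> Arm = 1*1 = 1, Cap = 1*4 = 4, Hub = 1*1 = 1, Nut = 1*5 = 5.
Iteration 2: components of {Arm,Cap,Hub,Nut} -> Housing = 4*2 = 8, Panel = 1*5 = 5.
Iteration 3: no further components; recursion stops.

4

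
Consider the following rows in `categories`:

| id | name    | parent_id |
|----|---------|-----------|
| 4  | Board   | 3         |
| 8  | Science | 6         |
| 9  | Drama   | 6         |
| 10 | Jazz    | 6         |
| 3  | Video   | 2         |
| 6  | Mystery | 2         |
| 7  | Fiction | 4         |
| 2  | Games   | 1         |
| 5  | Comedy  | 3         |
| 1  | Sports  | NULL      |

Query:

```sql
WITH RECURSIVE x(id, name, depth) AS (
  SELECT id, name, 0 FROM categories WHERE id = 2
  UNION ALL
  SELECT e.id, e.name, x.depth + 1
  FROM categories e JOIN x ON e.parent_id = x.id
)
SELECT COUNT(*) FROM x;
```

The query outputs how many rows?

Base: id=2 (Games) at depth 0.
Iteration 1: rows with parent_id in {2} -> Video (id 3, depth 1), Mystery (id 6, depth 1).
Iteration 2: rows with parent_id in {3,6} -> Board (id 4, depth 2), Comedy (id 5, depth 2), Science (id 8, depth 2), Drama (id 9, depth 2), Jazz (id 10, depth 2).
Iteration 3: rows with parent_id in {4,5,8,9,10} -> Fiction (id 7, depth 3).
Iteration 4: no rows with parent_id in {7}; recursion stops.
Total rows emitted: 9.

9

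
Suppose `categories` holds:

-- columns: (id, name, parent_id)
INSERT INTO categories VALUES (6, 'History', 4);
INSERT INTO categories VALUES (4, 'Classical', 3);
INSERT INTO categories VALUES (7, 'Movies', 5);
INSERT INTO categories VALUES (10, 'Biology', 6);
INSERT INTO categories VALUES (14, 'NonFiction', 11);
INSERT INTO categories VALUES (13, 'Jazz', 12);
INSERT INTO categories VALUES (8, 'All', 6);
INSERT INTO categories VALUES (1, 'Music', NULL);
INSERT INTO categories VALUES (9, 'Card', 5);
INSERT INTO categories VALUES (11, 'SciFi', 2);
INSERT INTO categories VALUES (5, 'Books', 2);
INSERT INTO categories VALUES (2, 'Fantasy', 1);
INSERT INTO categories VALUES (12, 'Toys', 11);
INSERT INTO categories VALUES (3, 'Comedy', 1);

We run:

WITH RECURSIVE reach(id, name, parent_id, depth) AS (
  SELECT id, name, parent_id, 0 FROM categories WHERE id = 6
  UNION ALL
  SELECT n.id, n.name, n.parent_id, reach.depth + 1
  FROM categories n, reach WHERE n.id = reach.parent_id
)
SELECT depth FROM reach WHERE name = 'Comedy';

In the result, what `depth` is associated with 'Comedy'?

Base: id=6 (History), parent_id=4, depth 0.
Iteration 1: join on id=4 -> Classical (id 4, parent_id=3, depth 1).
Iteration 2: join on id=3 -> Comedy (id 3, parent_id=1, depth 2).
Iteration 3: join on id=1 -> Music (id 1, parent_id=NULL, depth 3).
Iteration 4: parent_id is NULL; no match; recursion stops.

2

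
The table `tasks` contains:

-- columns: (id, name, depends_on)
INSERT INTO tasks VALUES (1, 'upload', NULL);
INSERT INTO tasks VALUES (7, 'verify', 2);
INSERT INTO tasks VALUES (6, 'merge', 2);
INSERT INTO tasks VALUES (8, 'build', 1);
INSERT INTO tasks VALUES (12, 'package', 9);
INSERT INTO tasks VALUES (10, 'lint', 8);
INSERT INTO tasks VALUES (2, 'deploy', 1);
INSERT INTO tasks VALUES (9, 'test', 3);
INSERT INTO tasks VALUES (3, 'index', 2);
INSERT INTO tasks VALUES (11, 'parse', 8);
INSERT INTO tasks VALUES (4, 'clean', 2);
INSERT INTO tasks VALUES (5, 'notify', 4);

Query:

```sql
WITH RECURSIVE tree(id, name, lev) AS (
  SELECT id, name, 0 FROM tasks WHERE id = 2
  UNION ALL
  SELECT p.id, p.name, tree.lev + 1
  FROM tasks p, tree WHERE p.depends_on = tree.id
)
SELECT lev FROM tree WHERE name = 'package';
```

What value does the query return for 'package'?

3

Base: id=2 (deploy) at lev 0.
Iteration 1: rows with depends_on in {2} -> index (id 3, lev 1), clean (id 4, lev 1), merge (id 6, lev 1), verify (id 7, lev 1).
Iteration 2: rows with depends_on in {3,4,6,7} -> notify (id 5, lev 2), test (id 9, lev 2).
Iteration 3: rows with depends_on in {5,9} -> package (id 12, lev 3).
Iteration 4: no rows with depends_on in {12}; recursion stops.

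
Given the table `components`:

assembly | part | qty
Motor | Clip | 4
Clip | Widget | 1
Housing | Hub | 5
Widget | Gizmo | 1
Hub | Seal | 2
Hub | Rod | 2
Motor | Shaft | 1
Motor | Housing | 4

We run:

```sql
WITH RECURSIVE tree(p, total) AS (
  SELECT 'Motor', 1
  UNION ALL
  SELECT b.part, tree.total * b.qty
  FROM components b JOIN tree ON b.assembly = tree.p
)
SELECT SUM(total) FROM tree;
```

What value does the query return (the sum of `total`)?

118

Base: (Motor, total=1).
Iteration 1: components of {Motor} -> Clip = 1*4 = 4, Housing = 1*4 = 4, Shaft = 1*1 = 1.
Iteration 2: components of {Clip,Housing,Shaft} -> Hub = 4*5 = 20, Widget = 4*1 = 4.
Iteration 3: components of {Hub,Widget} -> Gizmo = 4*1 = 4, Rod = 20*2 = 40, Seal = 20*2 = 40.
Iteration 4: no further components; recursion stops.
SUM(total) = 1 + 4 + 4 + 1 + 4 + 20 + 4 + 40 + 40 = 118.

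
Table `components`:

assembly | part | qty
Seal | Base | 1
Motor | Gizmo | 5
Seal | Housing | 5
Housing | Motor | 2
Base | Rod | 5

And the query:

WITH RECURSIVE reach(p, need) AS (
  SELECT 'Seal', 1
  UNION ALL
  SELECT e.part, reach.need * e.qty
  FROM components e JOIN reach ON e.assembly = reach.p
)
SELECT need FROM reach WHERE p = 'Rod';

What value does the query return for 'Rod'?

5

Base: (Seal, need=1).
Iteration 1: components of {Seal} -> Base = 1*1 = 1, Housing = 1*5 = 5.
Iteration 2: components of {Base,Housing} -> Motor = 5*2 = 10, Rod = 1*5 = 5.
Iteration 3: components of {Motor,Rod} -> Gizmo = 10*5 = 50.
Iteration 4: no further components; recursion stops.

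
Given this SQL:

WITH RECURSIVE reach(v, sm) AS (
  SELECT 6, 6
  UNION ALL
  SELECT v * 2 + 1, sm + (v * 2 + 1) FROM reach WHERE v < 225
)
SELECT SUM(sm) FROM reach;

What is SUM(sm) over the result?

Base: v=6, sm=6.
Iteration 1: 6 < 225 holds -> v = 6 * 2 + 1 = 13, sm = 6 + 13 = 19.
Iteration 2: 13 < 225 holds -> v = 13 * 2 + 1 = 27, sm = 19 + 27 = 46.
Iteration 3: 27 < 225 holds -> v = 27 * 2 + 1 = 55, sm = 46 + 55 = 101.
Iteration 4: 55 < 225 holds -> v = 55 * 2 + 1 = 111, sm = 101 + 111 = 212.
Iteration 5: 111 < 225 holds -> v = 111 * 2 + 1 = 223, sm = 212 + 223 = 435.
Iteration 6: 223 < 225 holds -> v = 223 * 2 + 1 = 447, sm = 435 + 447 = 882.
Iteration 7: 447 < 225 fails; recursion stops.
SUM(sm) = 6 + 19 + 46 + 101 + 212 + 435 + 882 = 1701.

1701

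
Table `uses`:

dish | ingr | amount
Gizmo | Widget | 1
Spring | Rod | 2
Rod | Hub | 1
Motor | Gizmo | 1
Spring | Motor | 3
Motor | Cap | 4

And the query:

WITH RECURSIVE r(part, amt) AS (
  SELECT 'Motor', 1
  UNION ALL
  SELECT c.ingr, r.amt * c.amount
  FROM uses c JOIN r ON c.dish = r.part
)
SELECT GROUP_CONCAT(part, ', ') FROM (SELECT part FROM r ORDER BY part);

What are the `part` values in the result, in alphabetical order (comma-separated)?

Base: (Motor, amt=1).
Iteration 1: components of {Motor} -> Cap = 1*4 = 4, Gizmo = 1*1 = 1.
Iteration 2: components of {Cap,Gizmo} -> Widget = 1*1 = 1.
Iteration 3: no further components; recursion stops.

Cap, Gizmo, Motor, Widget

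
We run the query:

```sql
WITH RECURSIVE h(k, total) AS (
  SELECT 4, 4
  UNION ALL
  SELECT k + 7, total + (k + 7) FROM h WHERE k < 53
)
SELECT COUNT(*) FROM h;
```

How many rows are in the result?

Base: k=4, total=4.
Iteration 1: 4 < 53 holds -> k = 4 + 7 = 11, total = 4 + 11 = 15.
Iteration 2: 11 < 53 holds -> k = 11 + 7 = 18, total = 15 + 18 = 33.
Iteration 3: 18 < 53 holds -> k = 18 + 7 = 25, total = 33 + 25 = 58.
Iteration 4: 25 < 53 holds -> k = 25 + 7 = 32, total = 58 + 32 = 90.
Iteration 5: 32 < 53 holds -> k = 32 + 7 = 39, total = 90 + 39 = 129.
Iteration 6: 39 < 53 holds -> k = 39 + 7 = 46, total = 129 + 46 = 175.
Iteration 7: 46 < 53 holds -> k = 46 + 7 = 53, total = 175 + 53 = 228.
Iteration 8: 53 < 53 fails; recursion stops.
Total rows emitted: 8.

8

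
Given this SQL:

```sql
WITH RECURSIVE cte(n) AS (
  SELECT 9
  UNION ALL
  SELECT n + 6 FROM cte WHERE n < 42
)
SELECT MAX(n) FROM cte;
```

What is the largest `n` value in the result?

45

Base: n=9.
Iteration 1: 9 < 42 holds -> n = 9 + 6 = 15.
Iteration 2: 15 < 42 holds -> n = 15 + 6 = 21.
Iteration 3: 21 < 42 holds -> n = 21 + 6 = 27.
Iteration 4: 27 < 42 holds -> n = 27 + 6 = 33.
Iteration 5: 33 < 42 holds -> n = 33 + 6 = 39.
Iteration 6: 39 < 42 holds -> n = 39 + 6 = 45.
Iteration 7: 45 < 42 fails; recursion stops.
n values: 9, 15, 21, 27, 33, 39, 45; the maximum is 45.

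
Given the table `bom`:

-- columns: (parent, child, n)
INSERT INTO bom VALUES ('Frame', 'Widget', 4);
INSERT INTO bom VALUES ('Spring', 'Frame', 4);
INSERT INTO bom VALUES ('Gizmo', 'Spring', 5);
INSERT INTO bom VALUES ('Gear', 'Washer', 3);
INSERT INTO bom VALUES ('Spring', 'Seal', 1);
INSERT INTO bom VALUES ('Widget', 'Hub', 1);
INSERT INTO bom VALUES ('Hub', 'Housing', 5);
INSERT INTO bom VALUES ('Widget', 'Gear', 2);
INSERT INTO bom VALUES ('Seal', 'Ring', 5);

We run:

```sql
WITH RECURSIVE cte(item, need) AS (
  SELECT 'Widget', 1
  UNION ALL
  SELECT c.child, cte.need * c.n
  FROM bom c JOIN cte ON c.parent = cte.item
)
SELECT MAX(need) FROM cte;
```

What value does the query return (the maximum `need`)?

6

Base: (Widget, need=1).
Iteration 1: components of {Widget} -> Gear = 1*2 = 2, Hub = 1*1 = 1.
Iteration 2: components of {Gear,Hub} -> Housing = 1*5 = 5, Washer = 2*3 = 6.
Iteration 3: no further components; recursion stops.
need values: 1, 1, 2, 5, 6; the maximum is 6.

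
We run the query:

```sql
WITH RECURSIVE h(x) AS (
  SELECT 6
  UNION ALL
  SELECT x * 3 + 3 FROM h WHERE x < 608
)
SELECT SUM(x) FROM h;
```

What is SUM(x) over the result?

Base: x=6.
Iteration 1: 6 < 608 holds -> x = 6 * 3 + 3 = 21.
Iteration 2: 21 < 608 holds -> x = 21 * 3 + 3 = 66.
Iteration 3: 66 < 608 holds -> x = 66 * 3 + 3 = 201.
Iteration 4: 201 < 608 holds -> x = 201 * 3 + 3 = 606.
Iteration 5: 606 < 608 holds -> x = 606 * 3 + 3 = 1821.
Iteration 6: 1821 < 608 fails; recursion stops.
SUM(x) = 6 + 21 + 66 + 201 + 606 + 1821 = 2721.

2721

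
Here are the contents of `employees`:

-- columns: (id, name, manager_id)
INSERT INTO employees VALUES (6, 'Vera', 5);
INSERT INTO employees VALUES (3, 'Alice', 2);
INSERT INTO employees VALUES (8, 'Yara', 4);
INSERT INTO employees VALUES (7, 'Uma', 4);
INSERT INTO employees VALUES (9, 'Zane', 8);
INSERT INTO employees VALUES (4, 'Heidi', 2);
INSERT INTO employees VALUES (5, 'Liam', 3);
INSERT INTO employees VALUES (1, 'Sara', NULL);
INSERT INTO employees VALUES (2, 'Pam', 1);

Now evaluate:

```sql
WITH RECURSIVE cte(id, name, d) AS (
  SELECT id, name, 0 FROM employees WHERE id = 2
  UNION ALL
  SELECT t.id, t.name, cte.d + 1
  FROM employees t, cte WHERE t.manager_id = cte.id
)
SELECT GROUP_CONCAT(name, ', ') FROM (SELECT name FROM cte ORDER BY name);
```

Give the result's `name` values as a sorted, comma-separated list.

Alice, Heidi, Liam, Pam, Uma, Vera, Yara, Zane

Base: id=2 (Pam) at d 0.
Iteration 1: rows with manager_id in {2} -> Alice (id 3, d 1), Heidi (id 4, d 1).
Iteration 2: rows with manager_id in {3,4} -> Liam (id 5, d 2), Uma (id 7, d 2), Yara (id 8, d 2).
Iteration 3: rows with manager_id in {5,7,8} -> Vera (id 6, d 3), Zane (id 9, d 3).
Iteration 4: no rows with manager_id in {6,9}; recursion stops.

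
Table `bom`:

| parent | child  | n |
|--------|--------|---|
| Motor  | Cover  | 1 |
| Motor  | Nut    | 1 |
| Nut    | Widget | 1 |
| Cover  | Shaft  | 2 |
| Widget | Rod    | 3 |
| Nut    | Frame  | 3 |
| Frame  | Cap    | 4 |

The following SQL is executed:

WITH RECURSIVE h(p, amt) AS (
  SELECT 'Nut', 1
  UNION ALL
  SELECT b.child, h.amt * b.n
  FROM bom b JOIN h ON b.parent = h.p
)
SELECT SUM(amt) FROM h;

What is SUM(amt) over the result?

Base: (Nut, amt=1).
Iteration 1: components of {Nut} -> Frame = 1*3 = 3, Widget = 1*1 = 1.
Iteration 2: components of {Frame,Widget} -> Cap = 3*4 = 12, Rod = 1*3 = 3.
Iteration 3: no further components; recursion stops.
SUM(amt) = 1 + 1 + 3 + 3 + 12 = 20.

20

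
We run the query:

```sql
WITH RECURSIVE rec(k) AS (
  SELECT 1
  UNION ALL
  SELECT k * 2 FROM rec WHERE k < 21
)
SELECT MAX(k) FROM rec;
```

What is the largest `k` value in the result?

Base: k=1.
Iteration 1: 1 < 21 holds -> k = 1 * 2 = 2.
Iteration 2: 2 < 21 holds -> k = 2 * 2 = 4.
Iteration 3: 4 < 21 holds -> k = 4 * 2 = 8.
Iteration 4: 8 < 21 holds -> k = 8 * 2 = 16.
Iteration 5: 16 < 21 holds -> k = 16 * 2 = 32.
Iteration 6: 32 < 21 fails; recursion stops.
k values: 1, 2, 4, 8, 16, 32; the maximum is 32.

32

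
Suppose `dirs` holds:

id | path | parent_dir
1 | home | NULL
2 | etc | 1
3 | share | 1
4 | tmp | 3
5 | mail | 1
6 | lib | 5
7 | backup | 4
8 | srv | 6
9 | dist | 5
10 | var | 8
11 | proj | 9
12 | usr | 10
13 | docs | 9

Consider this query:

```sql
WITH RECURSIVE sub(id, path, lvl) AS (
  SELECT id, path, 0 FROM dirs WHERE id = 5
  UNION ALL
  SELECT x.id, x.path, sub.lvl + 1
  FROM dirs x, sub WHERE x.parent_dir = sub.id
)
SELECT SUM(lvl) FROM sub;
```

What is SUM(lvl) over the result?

15

Base: id=5 (mail) at lvl 0.
Iteration 1: rows with parent_dir in {5} -> lib (id 6, lvl 1), dist (id 9, lvl 1).
Iteration 2: rows with parent_dir in {6,9} -> srv (id 8, lvl 2), proj (id 11, lvl 2), docs (id 13, lvl 2).
Iteration 3: rows with parent_dir in {8,11,13} -> var (id 10, lvl 3).
Iteration 4: rows with parent_dir in {10} -> usr (id 12, lvl 4).
Iteration 5: no rows with parent_dir in {12}; recursion stops.
SUM(lvl) = 0 + 1 + 1 + 2 + 2 + 2 + 3 + 4 = 15.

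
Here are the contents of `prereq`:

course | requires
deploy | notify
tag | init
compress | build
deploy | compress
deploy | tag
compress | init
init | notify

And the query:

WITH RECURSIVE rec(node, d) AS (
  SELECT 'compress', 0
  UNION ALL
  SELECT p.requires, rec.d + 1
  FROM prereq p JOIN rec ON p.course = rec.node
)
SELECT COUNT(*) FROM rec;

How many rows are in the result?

4

Base: (compress, d=0).
Iteration 1: edges from {compress} -> (build, d=1), (init, d=1).
Iteration 2: edges from {build,init} -> (notify, d=2).
Iteration 3: no outgoing edges from {notify}; recursion stops.
Total rows emitted: 4.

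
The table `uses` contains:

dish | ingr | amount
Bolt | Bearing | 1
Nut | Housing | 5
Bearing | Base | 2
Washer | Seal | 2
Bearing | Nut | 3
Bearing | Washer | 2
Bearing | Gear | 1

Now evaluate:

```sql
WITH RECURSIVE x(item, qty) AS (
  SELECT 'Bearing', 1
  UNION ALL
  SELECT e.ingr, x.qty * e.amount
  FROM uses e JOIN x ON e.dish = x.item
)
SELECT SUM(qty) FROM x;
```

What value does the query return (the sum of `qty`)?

28

Base: (Bearing, qty=1).
Iteration 1: components of {Bearing} -> Base = 1*2 = 2, Gear = 1*1 = 1, Nut = 1*3 = 3, Washer = 1*2 = 2.
Iteration 2: components of {Base,Gear,Nut,Washer} -> Housing = 3*5 = 15, Seal = 2*2 = 4.
Iteration 3: no further components; recursion stops.
SUM(qty) = 1 + 3 + 2 + 1 + 2 + 15 + 4 = 28.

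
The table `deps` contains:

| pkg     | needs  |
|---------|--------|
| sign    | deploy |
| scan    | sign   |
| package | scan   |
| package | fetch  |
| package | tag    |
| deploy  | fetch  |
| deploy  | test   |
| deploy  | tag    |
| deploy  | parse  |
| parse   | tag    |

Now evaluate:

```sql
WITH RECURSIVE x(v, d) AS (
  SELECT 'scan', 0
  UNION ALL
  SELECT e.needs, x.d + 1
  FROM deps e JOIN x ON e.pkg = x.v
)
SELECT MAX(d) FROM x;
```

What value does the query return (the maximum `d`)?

Base: (scan, d=0).
Iteration 1: edges from {scan} -> (sign, d=1).
Iteration 2: edges from {sign} -> (deploy, d=2).
Iteration 3: edges from {deploy} -> (fetch, d=3), (parse, d=3), (tag, d=3), (test, d=3).
Iteration 4: edges from {fetch,parse,tag,test} -> (tag, d=4).
Iteration 5: no outgoing edges from {tag}; recursion stops.
d values: 0, 1, 2, 3, 3, 3, 3, 4; the maximum is 4.

4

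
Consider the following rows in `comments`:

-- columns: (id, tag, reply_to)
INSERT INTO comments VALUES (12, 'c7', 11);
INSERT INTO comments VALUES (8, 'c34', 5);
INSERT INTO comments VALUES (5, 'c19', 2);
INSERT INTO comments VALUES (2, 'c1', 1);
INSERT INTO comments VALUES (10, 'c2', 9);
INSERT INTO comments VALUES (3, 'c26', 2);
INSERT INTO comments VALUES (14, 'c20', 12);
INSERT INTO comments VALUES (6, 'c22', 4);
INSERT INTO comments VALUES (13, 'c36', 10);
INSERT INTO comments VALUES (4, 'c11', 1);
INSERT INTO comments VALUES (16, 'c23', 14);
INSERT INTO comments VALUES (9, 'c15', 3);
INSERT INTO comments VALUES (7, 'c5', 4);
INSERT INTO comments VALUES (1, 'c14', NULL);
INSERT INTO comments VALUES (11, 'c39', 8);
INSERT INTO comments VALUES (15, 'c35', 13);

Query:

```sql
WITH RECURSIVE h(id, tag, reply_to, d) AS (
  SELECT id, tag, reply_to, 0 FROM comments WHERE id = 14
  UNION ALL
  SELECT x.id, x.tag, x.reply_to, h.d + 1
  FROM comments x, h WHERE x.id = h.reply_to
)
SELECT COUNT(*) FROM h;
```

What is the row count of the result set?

7

Base: id=14 (c20), reply_to=12, d 0.
Iteration 1: join on id=12 -> c7 (id 12, reply_to=11, d 1).
Iteration 2: join on id=11 -> c39 (id 11, reply_to=8, d 2).
Iteration 3: join on id=8 -> c34 (id 8, reply_to=5, d 3).
Iteration 4: join on id=5 -> c19 (id 5, reply_to=2, d 4).
Iteration 5: join on id=2 -> c1 (id 2, reply_to=1, d 5).
Iteration 6: join on id=1 -> c14 (id 1, reply_to=NULL, d 6).
Iteration 7: reply_to is NULL; no match; recursion stops.
Total rows emitted: 7.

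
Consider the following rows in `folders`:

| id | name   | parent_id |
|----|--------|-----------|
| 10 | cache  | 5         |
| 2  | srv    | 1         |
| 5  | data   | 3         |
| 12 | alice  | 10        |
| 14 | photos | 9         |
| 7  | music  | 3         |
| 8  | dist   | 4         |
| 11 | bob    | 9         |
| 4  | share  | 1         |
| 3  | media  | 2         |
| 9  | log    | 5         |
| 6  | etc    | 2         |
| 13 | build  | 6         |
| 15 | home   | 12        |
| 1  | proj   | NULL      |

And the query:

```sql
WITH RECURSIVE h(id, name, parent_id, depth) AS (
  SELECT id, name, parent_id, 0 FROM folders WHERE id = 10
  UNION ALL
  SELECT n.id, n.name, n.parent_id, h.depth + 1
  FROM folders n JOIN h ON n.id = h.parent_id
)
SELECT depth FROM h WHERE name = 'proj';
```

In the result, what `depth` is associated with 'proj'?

Base: id=10 (cache), parent_id=5, depth 0.
Iteration 1: join on id=5 -> data (id 5, parent_id=3, depth 1).
Iteration 2: join on id=3 -> media (id 3, parent_id=2, depth 2).
Iteration 3: join on id=2 -> srv (id 2, parent_id=1, depth 3).
Iteration 4: join on id=1 -> proj (id 1, parent_id=NULL, depth 4).
Iteration 5: parent_id is NULL; no match; recursion stops.

4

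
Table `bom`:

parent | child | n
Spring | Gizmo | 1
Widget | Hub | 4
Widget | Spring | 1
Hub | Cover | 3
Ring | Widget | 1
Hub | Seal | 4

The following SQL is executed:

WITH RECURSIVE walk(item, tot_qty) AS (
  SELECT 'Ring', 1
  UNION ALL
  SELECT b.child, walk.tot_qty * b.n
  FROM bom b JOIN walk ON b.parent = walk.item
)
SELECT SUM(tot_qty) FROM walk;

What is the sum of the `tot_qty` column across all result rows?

36

Base: (Ring, tot_qty=1).
Iteration 1: components of {Ring} -> Widget = 1*1 = 1.
Iteration 2: components of {Widget} -> Hub = 1*4 = 4, Spring = 1*1 = 1.
Iteration 3: components of {Hub,Spring} -> Cover = 4*3 = 12, Gizmo = 1*1 = 1, Seal = 4*4 = 16.
Iteration 4: no further components; recursion stops.
SUM(tot_qty) = 1 + 1 + 1 + 4 + 1 + 12 + 16 = 36.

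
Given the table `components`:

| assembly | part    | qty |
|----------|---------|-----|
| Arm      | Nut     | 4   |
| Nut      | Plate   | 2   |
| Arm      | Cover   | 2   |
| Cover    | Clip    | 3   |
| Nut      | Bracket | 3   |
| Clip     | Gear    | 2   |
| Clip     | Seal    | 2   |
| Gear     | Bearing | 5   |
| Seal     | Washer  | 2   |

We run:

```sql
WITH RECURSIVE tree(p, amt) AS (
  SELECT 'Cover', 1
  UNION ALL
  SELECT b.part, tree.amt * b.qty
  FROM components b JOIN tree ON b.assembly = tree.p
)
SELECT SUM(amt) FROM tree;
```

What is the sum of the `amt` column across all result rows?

58

Base: (Cover, amt=1).
Iteration 1: components of {Cover} -> Clip = 1*3 = 3.
Iteration 2: components of {Clip} -> Gear = 3*2 = 6, Seal = 3*2 = 6.
Iteration 3: components of {Gear,Seal} -> Bearing = 6*5 = 30, Washer = 6*2 = 12.
Iteration 4: no further components; recursion stops.
SUM(amt) = 1 + 3 + 6 + 6 + 30 + 12 = 58.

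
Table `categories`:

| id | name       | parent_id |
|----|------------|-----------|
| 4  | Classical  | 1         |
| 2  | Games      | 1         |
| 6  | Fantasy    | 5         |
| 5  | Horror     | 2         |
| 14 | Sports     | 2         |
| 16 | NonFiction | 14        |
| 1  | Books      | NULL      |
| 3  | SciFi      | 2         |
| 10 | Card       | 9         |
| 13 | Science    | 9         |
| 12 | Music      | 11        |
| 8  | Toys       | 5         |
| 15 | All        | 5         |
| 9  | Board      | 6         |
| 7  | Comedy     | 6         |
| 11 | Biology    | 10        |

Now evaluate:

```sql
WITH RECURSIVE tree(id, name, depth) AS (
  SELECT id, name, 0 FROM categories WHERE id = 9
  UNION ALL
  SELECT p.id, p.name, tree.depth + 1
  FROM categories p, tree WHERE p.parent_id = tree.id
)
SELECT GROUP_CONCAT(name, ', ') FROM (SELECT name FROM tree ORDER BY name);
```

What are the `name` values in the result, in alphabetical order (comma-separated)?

Biology, Board, Card, Music, Science

Base: id=9 (Board) at depth 0.
Iteration 1: rows with parent_id in {9} -> Card (id 10, depth 1), Science (id 13, depth 1).
Iteration 2: rows with parent_id in {10,13} -> Biology (id 11, depth 2).
Iteration 3: rows with parent_id in {11} -> Music (id 12, depth 3).
Iteration 4: no rows with parent_id in {12}; recursion stops.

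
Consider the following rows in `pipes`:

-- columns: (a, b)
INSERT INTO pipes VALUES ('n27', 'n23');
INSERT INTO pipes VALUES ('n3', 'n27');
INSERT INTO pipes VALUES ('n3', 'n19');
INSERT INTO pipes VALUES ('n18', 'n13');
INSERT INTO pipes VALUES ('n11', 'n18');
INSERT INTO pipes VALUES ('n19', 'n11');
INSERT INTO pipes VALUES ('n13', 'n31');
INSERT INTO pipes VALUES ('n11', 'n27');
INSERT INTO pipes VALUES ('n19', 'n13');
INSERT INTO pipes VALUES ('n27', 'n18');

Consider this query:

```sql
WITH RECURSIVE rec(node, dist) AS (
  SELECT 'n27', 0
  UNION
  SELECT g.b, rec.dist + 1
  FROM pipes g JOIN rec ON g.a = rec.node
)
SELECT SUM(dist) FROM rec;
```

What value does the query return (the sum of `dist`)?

Base: (n27, dist=0).
Iteration 1: edges from {n27} -> (n18, dist=1), (n23, dist=1).
Iteration 2: edges from {n18,n23} -> (n13, dist=2).
Iteration 3: edges from {n13} -> (n31, dist=3).
Iteration 4: no outgoing edges from {n31}; recursion stops.
SUM(dist) = 0 + 1 + 1 + 2 + 3 = 7.

7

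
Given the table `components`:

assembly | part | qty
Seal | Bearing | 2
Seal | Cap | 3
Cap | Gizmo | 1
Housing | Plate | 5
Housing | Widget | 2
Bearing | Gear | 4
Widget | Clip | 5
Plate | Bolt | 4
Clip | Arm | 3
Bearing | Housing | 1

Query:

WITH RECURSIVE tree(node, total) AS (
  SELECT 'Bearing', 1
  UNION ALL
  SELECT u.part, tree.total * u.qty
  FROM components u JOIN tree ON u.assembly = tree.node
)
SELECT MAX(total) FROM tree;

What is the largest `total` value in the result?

Base: (Bearing, total=1).
Iteration 1: components of {Bearing} -> Gear = 1*4 = 4, Housing = 1*1 = 1.
Iteration 2: components of {Gear,Housing} -> Plate = 1*5 = 5, Widget = 1*2 = 2.
Iteration 3: components of {Plate,Widget} -> Bolt = 5*4 = 20, Clip = 2*5 = 10.
Iteration 4: components of {Bolt,Clip} -> Arm = 10*3 = 30.
Iteration 5: no further components; recursion stops.
total values: 1, 1, 4, 2, 5, 10, 20, 30; the maximum is 30.

30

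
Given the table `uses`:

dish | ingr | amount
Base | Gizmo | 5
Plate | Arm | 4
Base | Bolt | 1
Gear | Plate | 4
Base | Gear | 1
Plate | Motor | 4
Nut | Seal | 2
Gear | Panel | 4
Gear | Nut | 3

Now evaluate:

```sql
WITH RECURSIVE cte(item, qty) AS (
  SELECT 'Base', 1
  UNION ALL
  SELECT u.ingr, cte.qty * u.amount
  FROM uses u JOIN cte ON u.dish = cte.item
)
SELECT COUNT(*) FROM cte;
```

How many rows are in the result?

10

Base: (Base, qty=1).
Iteration 1: components of {Base} -> Bolt = 1*1 = 1, Gear = 1*1 = 1, Gizmo = 1*5 = 5.
Iteration 2: components of {Bolt,Gear,Gizmo} -> Nut = 1*3 = 3, Panel = 1*4 = 4, Plate = 1*4 = 4.
Iteration 3: components of {Nut,Panel,Plate} -> Arm = 4*4 = 16, Motor = 4*4 = 16, Seal = 3*2 = 6.
Iteration 4: no further components; recursion stops.
Total rows emitted: 10.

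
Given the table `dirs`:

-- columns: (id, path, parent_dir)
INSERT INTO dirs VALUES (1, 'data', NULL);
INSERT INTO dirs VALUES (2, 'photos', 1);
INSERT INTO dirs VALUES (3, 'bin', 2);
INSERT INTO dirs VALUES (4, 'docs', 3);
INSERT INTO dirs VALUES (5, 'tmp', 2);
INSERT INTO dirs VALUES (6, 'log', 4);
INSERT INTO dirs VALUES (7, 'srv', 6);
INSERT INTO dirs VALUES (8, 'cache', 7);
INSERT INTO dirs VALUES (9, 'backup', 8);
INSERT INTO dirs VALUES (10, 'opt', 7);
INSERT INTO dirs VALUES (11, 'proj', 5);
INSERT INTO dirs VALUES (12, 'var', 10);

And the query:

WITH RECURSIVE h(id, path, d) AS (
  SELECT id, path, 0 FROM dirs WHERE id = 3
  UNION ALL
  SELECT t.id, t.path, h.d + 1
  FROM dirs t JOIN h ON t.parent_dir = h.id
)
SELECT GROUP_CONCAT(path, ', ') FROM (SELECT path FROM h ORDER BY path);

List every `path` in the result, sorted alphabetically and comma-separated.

backup, bin, cache, docs, log, opt, srv, var

Base: id=3 (bin) at d 0.
Iteration 1: rows with parent_dir in {3} -> docs (id 4, d 1).
Iteration 2: rows with parent_dir in {4} -> log (id 6, d 2).
Iteration 3: rows with parent_dir in {6} -> srv (id 7, d 3).
Iteration 4: rows with parent_dir in {7} -> cache (id 8, d 4), opt (id 10, d 4).
Iteration 5: rows with parent_dir in {8,10} -> backup (id 9, d 5), var (id 12, d 5).
Iteration 6: no rows with parent_dir in {9,12}; recursion stops.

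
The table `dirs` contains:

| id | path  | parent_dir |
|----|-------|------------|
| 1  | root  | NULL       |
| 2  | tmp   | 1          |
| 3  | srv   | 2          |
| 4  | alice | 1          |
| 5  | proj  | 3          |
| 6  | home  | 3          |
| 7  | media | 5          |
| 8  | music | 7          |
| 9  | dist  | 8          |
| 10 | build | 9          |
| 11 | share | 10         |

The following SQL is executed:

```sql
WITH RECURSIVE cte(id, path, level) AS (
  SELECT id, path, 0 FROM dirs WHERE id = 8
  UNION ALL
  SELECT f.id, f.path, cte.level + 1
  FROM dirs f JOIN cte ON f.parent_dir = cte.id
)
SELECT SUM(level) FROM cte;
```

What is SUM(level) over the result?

6

Base: id=8 (music) at level 0.
Iteration 1: rows with parent_dir in {8} -> dist (id 9, level 1).
Iteration 2: rows with parent_dir in {9} -> build (id 10, level 2).
Iteration 3: rows with parent_dir in {10} -> share (id 11, level 3).
Iteration 4: no rows with parent_dir in {11}; recursion stops.
SUM(level) = 0 + 1 + 2 + 3 = 6.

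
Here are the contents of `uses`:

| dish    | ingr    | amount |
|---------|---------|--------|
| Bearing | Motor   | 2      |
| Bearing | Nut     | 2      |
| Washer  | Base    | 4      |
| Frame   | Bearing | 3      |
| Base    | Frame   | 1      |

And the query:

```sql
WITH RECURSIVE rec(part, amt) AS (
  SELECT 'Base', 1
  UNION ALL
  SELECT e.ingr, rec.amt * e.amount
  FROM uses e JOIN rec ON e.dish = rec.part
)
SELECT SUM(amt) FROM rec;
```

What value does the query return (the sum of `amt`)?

Base: (Base, amt=1).
Iteration 1: components of {Base} -> Frame = 1*1 = 1.
Iteration 2: components of {Frame} -> Bearing = 1*3 = 3.
Iteration 3: components of {Bearing} -> Motor = 3*2 = 6, Nut = 3*2 = 6.
Iteration 4: no further components; recursion stops.
SUM(amt) = 1 + 1 + 3 + 6 + 6 = 17.

17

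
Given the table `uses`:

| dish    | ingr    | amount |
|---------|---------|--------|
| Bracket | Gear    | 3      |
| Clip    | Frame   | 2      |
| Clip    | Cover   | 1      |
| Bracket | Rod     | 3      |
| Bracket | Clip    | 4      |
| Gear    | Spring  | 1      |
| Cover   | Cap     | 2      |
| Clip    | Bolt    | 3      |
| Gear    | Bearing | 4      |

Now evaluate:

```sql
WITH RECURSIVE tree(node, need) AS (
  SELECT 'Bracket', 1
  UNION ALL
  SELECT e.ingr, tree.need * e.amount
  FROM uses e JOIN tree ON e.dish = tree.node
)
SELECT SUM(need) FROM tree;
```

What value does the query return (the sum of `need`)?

Base: (Bracket, need=1).
Iteration 1: components of {Bracket} -> Clip = 1*4 = 4, Gear = 1*3 = 3, Rod = 1*3 = 3.
Iteration 2: components of {Clip,Gear,Rod} -> Bearing = 3*4 = 12, Bolt = 4*3 = 12, Cover = 4*1 = 4, Frame = 4*2 = 8, Spring = 3*1 = 3.
Iteration 3: components of {Bearing,Bolt,Cover,Frame,Spring} -> Cap = 4*2 = 8.
Iteration 4: no further components; recursion stops.
SUM(need) = 1 + 3 + 3 + 4 + 12 + 3 + 4 + 12 + 8 + 8 = 58.

58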